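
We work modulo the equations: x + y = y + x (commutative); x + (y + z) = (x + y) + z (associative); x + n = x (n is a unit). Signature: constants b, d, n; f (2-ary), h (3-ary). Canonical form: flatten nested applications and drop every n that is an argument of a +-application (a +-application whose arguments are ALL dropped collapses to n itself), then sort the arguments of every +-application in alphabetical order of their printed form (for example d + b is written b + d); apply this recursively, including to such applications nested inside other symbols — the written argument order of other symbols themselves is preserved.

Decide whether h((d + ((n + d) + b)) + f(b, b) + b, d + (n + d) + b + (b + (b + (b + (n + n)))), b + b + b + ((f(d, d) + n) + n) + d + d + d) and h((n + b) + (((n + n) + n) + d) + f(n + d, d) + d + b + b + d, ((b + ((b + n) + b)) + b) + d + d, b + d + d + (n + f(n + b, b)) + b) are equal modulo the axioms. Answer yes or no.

Left:  h((d + ((n + d) + b)) + f(b, b) + b, d + (n + d) + b + (b + (b + (b + (n + n)))), b + b + b + ((f(d, d) + n) + n) + d + d + d)
  Work inside:  d + (n + d) + b + (b + (b + (b + (n + n))))
  Un-nest:  d + n + d + b + b + b + b + n + n
  Drop the unit:  drop n (×3)
  Sort:  b + b + b + b + d + d
  Put back:  h(b + b + d + d + f(b, b), b + b + b + b + d + d, b + b + b + d + d + d + f(d, d))
Right:  h((n + b) + (((n + n) + n) + d) + f(n + d, d) + d + b + b + d, ((b + ((b + n) + b)) + b) + d + d, b + d + d + (n + f(n + b, b)) + b)
  Descend into:  (n + b) + (((n + n) + n) + d) + f(n + d, d) + d + b + b + d
  Merge nested applications:  n + b + n + n + n + d + f(n + d, d) + d + b + b + d
  Inside:  f(n + d, d)  →  f(d, d)
  Units out:  drop n (×4)
  Sort arguments:  b + b + b + d + d + d + f(d, d)
  Reassemble:  h(b + b + b + d + d + d + f(d, d), b + b + b + b + d + d, b + b + d + d + f(b, b))

Answer: no — h(b + b + d + d + f(b, b), b + b + b + b + d + d, b + b + b + d + d + d + f(d, d)) vs h(b + b + b + d + d + d + f(d, d), b + b + b + b + d + d, b + b + d + d + f(b, b))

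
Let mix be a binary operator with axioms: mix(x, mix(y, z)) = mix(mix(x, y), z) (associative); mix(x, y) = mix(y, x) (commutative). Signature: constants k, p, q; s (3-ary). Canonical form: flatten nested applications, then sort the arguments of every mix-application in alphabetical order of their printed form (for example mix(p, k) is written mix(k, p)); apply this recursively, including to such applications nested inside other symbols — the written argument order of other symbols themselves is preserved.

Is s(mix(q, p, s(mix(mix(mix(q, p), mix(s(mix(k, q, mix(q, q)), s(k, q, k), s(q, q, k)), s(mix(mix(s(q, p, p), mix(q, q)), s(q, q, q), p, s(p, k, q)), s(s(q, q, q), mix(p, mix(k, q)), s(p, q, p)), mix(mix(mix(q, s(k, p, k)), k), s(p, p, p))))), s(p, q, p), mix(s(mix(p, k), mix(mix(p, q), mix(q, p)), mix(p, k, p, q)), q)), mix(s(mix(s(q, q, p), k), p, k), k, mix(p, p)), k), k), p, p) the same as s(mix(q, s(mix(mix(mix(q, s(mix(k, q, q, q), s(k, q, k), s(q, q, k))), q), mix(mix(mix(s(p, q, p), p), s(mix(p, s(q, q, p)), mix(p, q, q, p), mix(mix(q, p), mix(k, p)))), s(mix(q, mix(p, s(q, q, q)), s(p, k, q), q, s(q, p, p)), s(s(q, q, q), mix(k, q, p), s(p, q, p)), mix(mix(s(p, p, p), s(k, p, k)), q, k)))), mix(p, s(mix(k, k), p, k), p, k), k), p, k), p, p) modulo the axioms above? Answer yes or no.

Left:  s(mix(q, p, s(mix(mix(mix(q, p), mix(s(mix(k, q, mix(q, q)), s(k, q, k), s(q, q, k)), s(mix(mix(s(q, p, p), mix(q, q)), s(q, q, q), p, s(p, k, q)), s(s(q, q, q), mix(p, mix(k, q)), s(p, q, p)), mix(mix(mix(q, s(k, p, k)), k), s(p, p, p))))), s(p, q, p), mix(s(mix(p, k), mix(mix(p, q), mix(q, p)), mix(p, k, p, q)), q)), mix(s(mix(s(q, q, p), k), p, k), k, mix(p, p)), k), k), p, p)
  Focus inside:  mix(q, p, s(mix(mix(mix(q, p), mix(s(mix(k, q, mix(q, q)), s(k, q, k), s(q, q, k)), s(mix(mix(s(q, p, p), mix(q, q)), s(q, q, q), p, s(p, k, q)), s(s(q, q, q), mix(p, mix(k, q)), s(p, q, p)), mix(mix(mix(q, s(k, p, k)), k), s(p, p, p))))), s(p, q, p), mix(s(mix(p, k), mix(mix(p, q), mix(q, p)), mix(p, k, p, q)), q)), mix(s(mix(s(q, q, p), k), p, k), k, mix(p, p)), k), k)
  Simplify inside:  s(mix(mix(mix(q, p), mix(s(mix(k, q, mix(q, q)), s(k, q, k), s(q, q, k)), s(mix(mix(s(q, p, p), mix(q, q)), s(q, q, q), p, s(p, k, q)), s(s(q, q, q), mix(p, mix(k, q)), s(p, q, p)), mix(mix(mix(q, s(k, p, k)), k), s(p, p, p))))), s(p, q, p), mix(s(mix(p, k), mix(mix(p, q), mix(q, p)), mix(p, k, p, q)), q)), mix(s(mix(s(q, q, p), k), p, k), k, mix(p, p)), k)  →  s(mix(p, q, q, s(mix(k, p), mix(p, p, q, q), mix(k, p, p, q)), s(mix(k, q, q, q), s(k, q, k), s(q, q, k)), s(mix(p, q, q, s(p, k, q), s(q, p, p), s(q, q, q)), s(s(q, q, q), mix(k, p, q), s(p, q, p)), mix(k, q, s(k, p, k), s(p, p, p))), s(p, q, p)), mix(k, p, p, s(mix(k, s(q, q, p)), p, k)), k)
  Sort arguments:  mix(k, p, q, s(mix(p, q, q, s(mix(k, p), mix(p, p, q, q), mix(k, p, p, q)), s(mix(k, q, q, q), s(k, q, k), s(q, q, k)), s(mix(p, q, q, s(p, k, q), s(q, p, p), s(q, q, q)), s(s(q, q, q), mix(k, p, q), s(p, q, p)), mix(k, q, s(k, p, k), s(p, p, p))), s(p, q, p)), mix(k, p, p, s(mix(k, s(q, q, p)), p, k)), k))
  Put back:  s(mix(k, p, q, s(mix(p, q, q, s(mix(k, p), mix(p, p, q, q), mix(k, p, p, q)), s(mix(k, q, q, q), s(k, q, k), s(q, q, k)), s(mix(p, q, q, s(p, k, q), s(q, p, p), s(q, q, q)), s(s(q, q, q), mix(k, p, q), s(p, q, p)), mix(k, q, s(k, p, k), s(p, p, p))), s(p, q, p)), mix(k, p, p, s(mix(k, s(q, q, p)), p, k)), k)), p, p)
Right:  s(mix(q, s(mix(mix(mix(q, s(mix(k, q, q, q), s(k, q, k), s(q, q, k))), q), mix(mix(mix(s(p, q, p), p), s(mix(p, s(q, q, p)), mix(p, q, q, p), mix(mix(q, p), mix(k, p)))), s(mix(q, mix(p, s(q, q, q)), s(p, k, q), q, s(q, p, p)), s(s(q, q, q), mix(k, q, p), s(p, q, p)), mix(mix(s(p, p, p), s(k, p, k)), q, k)))), mix(p, s(mix(k, k), p, k), p, k), k), p, k), p, p)
  Work inside:  mix(q, s(mix(mix(mix(q, s(mix(k, q, q, q), s(k, q, k), s(q, q, k))), q), mix(mix(mix(s(p, q, p), p), s(mix(p, s(q, q, p)), mix(p, q, q, p), mix(mix(q, p), mix(k, p)))), s(mix(q, mix(p, s(q, q, q)), s(p, k, q), q, s(q, p, p)), s(s(q, q, q), mix(k, q, p), s(p, q, p)), mix(mix(s(p, p, p), s(k, p, k)), q, k)))), mix(p, s(mix(k, k), p, k), p, k), k), p, k)
  Canonicalize subterm:  s(mix(mix(mix(q, s(mix(k, q, q, q), s(k, q, k), s(q, q, k))), q), mix(mix(mix(s(p, q, p), p), s(mix(p, s(q, q, p)), mix(p, q, q, p), mix(mix(q, p), mix(k, p)))), s(mix(q, mix(p, s(q, q, q)), s(p, k, q), q, s(q, p, p)), s(s(q, q, q), mix(k, q, p), s(p, q, p)), mix(mix(s(p, p, p), s(k, p, k)), q, k)))), mix(p, s(mix(k, k), p, k), p, k), k)  →  s(mix(p, q, q, s(mix(k, q, q, q), s(k, q, k), s(q, q, k)), s(mix(p, q, q, s(p, k, q), s(q, p, p), s(q, q, q)), s(s(q, q, q), mix(k, p, q), s(p, q, p)), mix(k, q, s(k, p, k), s(p, p, p))), s(mix(p, s(q, q, p)), mix(p, p, q, q), mix(k, p, p, q)), s(p, q, p)), mix(k, p, p, s(mix(k, k), p, k)), k)
  Sort arguments:  mix(k, p, q, s(mix(p, q, q, s(mix(k, q, q, q), s(k, q, k), s(q, q, k)), s(mix(p, q, q, s(p, k, q), s(q, p, p), s(q, q, q)), s(s(q, q, q), mix(k, p, q), s(p, q, p)), mix(k, q, s(k, p, k), s(p, p, p))), s(mix(p, s(q, q, p)), mix(p, p, q, q), mix(k, p, p, q)), s(p, q, p)), mix(k, p, p, s(mix(k, k), p, k)), k))
  Rebuild:  s(mix(k, p, q, s(mix(p, q, q, s(mix(k, q, q, q), s(k, q, k), s(q, q, k)), s(mix(p, q, q, s(p, k, q), s(q, p, p), s(q, q, q)), s(s(q, q, q), mix(k, p, q), s(p, q, p)), mix(k, q, s(k, p, k), s(p, p, p))), s(mix(p, s(q, q, p)), mix(p, p, q, q), mix(k, p, p, q)), s(p, q, p)), mix(k, p, p, s(mix(k, k), p, k)), k)), p, p)

Answer: no — s(mix(k, p, q, s(mix(p, q, q, s(mix(k, p), mix(p, p, q, q), mix(k, p, p, q)), s(mix(k, q, q, q), s(k, q, k), s(q, q, k)), s(mix(p, q, q, s(p, k, q), s(q, p, p), s(q, q, q)), s(s(q, q, q), mix(k, p, q), s(p, q, p)), mix(k, q, s(k, p, k), s(p, p, p))), s(p, q, p)), mix(k, p, p, s(mix(k, s(q, q, p)), p, k)), k)), p, p) vs s(mix(k, p, q, s(mix(p, q, q, s(mix(k, q, q, q), s(k, q, k), s(q, q, k)), s(mix(p, q, q, s(p, k, q), s(q, p, p), s(q, q, q)), s(s(q, q, q), mix(k, p, q), s(p, q, p)), mix(k, q, s(k, p, k), s(p, p, p))), s(mix(p, s(q, q, p)), mix(p, p, q, q), mix(k, p, p, q)), s(p, q, p)), mix(k, p, p, s(mix(k, k), p, k)), k)), p, p)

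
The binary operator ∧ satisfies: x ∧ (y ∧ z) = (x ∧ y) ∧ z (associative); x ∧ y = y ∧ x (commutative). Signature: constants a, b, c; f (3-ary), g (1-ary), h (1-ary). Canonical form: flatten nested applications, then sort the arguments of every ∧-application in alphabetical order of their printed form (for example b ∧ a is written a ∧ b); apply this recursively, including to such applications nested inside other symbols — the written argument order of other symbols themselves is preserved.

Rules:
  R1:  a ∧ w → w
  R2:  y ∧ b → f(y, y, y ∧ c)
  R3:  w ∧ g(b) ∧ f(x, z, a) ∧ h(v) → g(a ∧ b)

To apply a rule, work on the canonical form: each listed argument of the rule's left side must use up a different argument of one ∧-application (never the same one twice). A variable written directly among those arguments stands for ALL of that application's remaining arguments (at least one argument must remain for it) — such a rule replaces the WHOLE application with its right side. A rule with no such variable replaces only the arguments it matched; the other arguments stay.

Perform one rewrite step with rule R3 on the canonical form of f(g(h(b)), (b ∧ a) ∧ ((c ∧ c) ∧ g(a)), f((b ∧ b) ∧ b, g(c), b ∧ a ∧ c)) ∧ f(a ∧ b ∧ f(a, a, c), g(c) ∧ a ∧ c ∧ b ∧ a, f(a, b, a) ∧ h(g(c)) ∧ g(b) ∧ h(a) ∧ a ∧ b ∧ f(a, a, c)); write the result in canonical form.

Answer: f(a ∧ b ∧ f(a, a, c), a ∧ a ∧ b ∧ c ∧ g(c), g(a ∧ b)) ∧ f(g(h(b)), a ∧ b ∧ c ∧ c ∧ g(a), f(b ∧ b ∧ b, g(c), a ∧ b ∧ c))

Derivation:
Canonical form:  f(a ∧ b ∧ f(a, a, c), a ∧ a ∧ b ∧ c ∧ g(c), a ∧ b ∧ f(a, a, c) ∧ f(a, b, a) ∧ g(b) ∧ h(a) ∧ h(g(c))) ∧ f(g(h(b)), a ∧ b ∧ c ∧ c ∧ g(a), f(b ∧ b ∧ b, g(c), a ∧ b ∧ c))
R3 matches:  uses f(a, b, a), g(b), h(a);  v := a, w := a ∧ b ∧ f(a, a, c) ∧ h(g(c)), x := a, z := b
The extension variable absorbs all remaining arguments, so the whole application is rewritten.
New term:  f(a ∧ b ∧ f(a, a, c), a ∧ a ∧ b ∧ c ∧ g(c), g(a ∧ b)) ∧ f(g(h(b)), a ∧ b ∧ c ∧ c ∧ g(a), f(b ∧ b ∧ b, g(c), a ∧ b ∧ c))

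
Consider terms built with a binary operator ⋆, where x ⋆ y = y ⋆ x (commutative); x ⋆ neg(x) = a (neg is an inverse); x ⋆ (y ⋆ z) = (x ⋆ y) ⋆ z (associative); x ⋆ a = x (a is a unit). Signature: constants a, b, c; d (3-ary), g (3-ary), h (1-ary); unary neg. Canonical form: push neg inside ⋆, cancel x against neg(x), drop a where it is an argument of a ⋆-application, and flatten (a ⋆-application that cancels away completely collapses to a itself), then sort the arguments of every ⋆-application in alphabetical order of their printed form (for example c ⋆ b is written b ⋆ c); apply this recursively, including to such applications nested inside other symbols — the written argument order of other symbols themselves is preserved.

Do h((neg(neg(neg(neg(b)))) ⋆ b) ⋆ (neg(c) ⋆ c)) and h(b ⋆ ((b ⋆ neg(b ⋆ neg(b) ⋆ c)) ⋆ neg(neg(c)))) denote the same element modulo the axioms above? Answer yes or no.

Left:  h((neg(neg(neg(neg(b)))) ⋆ b) ⋆ (neg(c) ⋆ c))
  Focus inside:  (neg(neg(neg(neg(b)))) ⋆ b) ⋆ (neg(c) ⋆ c)
  Push neg inside:  distribute neg over ⋆ and collapse double neg
  Inverses cancel:  c cancels
  Collect terms:  b ⋆ b
  Reassemble:  h(b ⋆ b)
Right:  h(b ⋆ ((b ⋆ neg(b ⋆ neg(b) ⋆ c)) ⋆ neg(neg(c))))
  Focus inside:  b ⋆ ((b ⋆ neg(b ⋆ neg(b) ⋆ c)) ⋆ neg(neg(c)))
  Push neg inside:  distribute neg over ⋆ and collapse double neg
  Cancel inverse pairs:  c cancels
  Combine occurrences:  b ⋆ b
  Reassemble:  h(b ⋆ b)

Answer: yes — both canonical forms are h(b ⋆ b)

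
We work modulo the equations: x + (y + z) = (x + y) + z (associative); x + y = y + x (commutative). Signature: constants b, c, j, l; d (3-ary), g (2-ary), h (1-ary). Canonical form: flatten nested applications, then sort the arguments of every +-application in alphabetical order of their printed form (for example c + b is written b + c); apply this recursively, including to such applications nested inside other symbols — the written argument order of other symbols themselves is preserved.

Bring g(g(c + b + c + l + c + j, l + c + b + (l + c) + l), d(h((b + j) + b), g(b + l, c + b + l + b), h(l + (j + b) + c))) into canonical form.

Descend into:  l + c + b + (l + c) + l
Flatten:  l + c + b + l + c + l
Sort arguments:  b + c + c + l + l + l
Reassemble:  g(g(b + c + c + c + j + l, b + c + c + l + l + l), d(h(b + b + j), g(b + l, b + b + c + l), h(b + c + j + l)))

Answer: g(g(b + c + c + c + j + l, b + c + c + l + l + l), d(h(b + b + j), g(b + l, b + b + c + l), h(b + c + j + l)))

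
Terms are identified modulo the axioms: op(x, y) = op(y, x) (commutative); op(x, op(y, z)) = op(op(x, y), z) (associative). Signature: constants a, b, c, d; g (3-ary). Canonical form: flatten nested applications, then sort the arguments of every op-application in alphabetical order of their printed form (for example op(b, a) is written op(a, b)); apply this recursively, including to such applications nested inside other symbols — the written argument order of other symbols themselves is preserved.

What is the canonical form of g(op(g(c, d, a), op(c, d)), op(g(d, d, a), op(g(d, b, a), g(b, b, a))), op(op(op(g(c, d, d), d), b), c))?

Answer: g(op(c, d, g(c, d, a)), op(g(b, b, a), g(d, b, a), g(d, d, a)), op(b, c, d, g(c, d, d)))

Derivation:
Focus inside:  op(g(d, d, a), op(g(d, b, a), g(b, b, a)))
Un-nest:  op(g(d, d, a), g(d, b, a), g(b, b, a))
Sort arguments:  op(g(b, b, a), g(d, b, a), g(d, d, a))
Put back:  g(op(c, d, g(c, d, a)), op(g(b, b, a), g(d, b, a), g(d, d, a)), op(b, c, d, g(c, d, d)))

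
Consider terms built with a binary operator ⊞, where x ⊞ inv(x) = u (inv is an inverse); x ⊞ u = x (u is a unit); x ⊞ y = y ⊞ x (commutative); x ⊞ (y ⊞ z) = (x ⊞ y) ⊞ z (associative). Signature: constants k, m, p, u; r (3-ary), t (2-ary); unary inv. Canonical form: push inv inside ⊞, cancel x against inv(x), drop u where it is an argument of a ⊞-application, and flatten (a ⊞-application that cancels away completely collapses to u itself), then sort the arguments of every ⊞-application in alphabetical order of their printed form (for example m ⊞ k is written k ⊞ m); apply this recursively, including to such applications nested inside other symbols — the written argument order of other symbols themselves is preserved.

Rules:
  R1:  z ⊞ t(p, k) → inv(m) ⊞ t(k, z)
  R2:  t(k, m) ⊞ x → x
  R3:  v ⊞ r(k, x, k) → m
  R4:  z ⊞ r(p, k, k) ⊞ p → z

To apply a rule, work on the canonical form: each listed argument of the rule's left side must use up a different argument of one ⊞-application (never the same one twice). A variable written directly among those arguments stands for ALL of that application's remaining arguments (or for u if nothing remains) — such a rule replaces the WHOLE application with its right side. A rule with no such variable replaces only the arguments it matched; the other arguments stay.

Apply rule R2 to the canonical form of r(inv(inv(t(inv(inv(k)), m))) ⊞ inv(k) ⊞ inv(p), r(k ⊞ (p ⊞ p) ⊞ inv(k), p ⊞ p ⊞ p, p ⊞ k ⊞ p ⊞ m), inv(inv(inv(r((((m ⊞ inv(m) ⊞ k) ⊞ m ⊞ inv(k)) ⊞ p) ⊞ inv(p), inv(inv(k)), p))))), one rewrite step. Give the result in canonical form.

Answer: r(inv(k) ⊞ inv(p), r(p ⊞ p, p ⊞ p ⊞ p, k ⊞ m ⊞ p ⊞ p), inv(r(m, k, p)))

Derivation:
Canonical form:  r(inv(k) ⊞ inv(p) ⊞ t(k, m), r(p ⊞ p, p ⊞ p ⊞ p, k ⊞ m ⊞ p ⊞ p), inv(r(m, k, p)))
R2 matches:  uses t(k, m);  x := inv(k) ⊞ inv(p)
The extension variable absorbs all remaining arguments, so the whole application is rewritten.
New term:  r(inv(k) ⊞ inv(p), r(p ⊞ p, p ⊞ p ⊞ p, k ⊞ m ⊞ p ⊞ p), inv(r(m, k, p)))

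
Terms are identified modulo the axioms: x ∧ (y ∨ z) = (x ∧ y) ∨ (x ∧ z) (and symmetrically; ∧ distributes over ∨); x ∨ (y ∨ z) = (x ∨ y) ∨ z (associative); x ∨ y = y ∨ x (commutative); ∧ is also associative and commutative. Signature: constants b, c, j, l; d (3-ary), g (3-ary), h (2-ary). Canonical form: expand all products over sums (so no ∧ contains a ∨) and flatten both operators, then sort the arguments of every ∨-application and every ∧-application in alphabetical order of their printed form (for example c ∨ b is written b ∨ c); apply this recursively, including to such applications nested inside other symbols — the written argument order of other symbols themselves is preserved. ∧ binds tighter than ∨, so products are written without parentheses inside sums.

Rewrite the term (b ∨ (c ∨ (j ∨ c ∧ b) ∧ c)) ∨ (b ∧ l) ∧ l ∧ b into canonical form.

Expand:  b ∨ c ∨ c ∧ j ∨ b ∧ c ∧ c ∨ b ∧ b ∧ l ∧ l
Sort arguments:  b ∨ b ∧ b ∧ l ∧ l ∨ b ∧ c ∧ c ∨ c ∨ c ∧ j

Answer: b ∨ b ∧ b ∧ l ∧ l ∨ b ∧ c ∧ c ∨ c ∨ c ∧ j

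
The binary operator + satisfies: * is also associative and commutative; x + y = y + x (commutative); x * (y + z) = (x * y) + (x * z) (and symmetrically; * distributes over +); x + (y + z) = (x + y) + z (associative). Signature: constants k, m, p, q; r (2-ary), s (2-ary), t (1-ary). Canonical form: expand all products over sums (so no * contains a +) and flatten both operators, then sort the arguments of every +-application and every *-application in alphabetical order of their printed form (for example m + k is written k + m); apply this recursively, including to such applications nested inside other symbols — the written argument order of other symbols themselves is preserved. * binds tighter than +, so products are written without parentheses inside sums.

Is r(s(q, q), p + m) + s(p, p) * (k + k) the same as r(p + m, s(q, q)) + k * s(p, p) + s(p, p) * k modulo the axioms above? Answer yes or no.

Left:  r(s(q, q), p + m) + s(p, p) * (k + k)
  Expand:  r(s(q, q), m + p) + k * s(p, p) + k * s(p, p)
  Sort arguments:  k * s(p, p) + k * s(p, p) + r(s(q, q), m + p)
Right:  r(p + m, s(q, q)) + k * s(p, p) + s(p, p) * k
  Un-nest:  r(m + p, s(q, q)) + k * s(p, p) + k * s(p, p)
  Order the arguments:  k * s(p, p) + k * s(p, p) + r(m + p, s(q, q))

Answer: no — k * s(p, p) + k * s(p, p) + r(s(q, q), m + p) vs k * s(p, p) + k * s(p, p) + r(m + p, s(q, q))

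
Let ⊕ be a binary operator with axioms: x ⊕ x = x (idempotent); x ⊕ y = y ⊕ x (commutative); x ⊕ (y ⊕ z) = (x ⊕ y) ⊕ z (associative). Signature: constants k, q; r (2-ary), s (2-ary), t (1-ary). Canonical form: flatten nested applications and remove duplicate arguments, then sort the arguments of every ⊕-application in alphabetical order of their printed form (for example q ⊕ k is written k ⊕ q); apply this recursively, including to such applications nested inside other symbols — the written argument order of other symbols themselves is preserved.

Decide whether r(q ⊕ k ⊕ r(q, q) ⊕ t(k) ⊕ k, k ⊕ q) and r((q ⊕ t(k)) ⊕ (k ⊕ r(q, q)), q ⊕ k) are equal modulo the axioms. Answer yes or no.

Answer: yes — both canonical forms are r(k ⊕ q ⊕ r(q, q) ⊕ t(k), k ⊕ q)

Derivation:
Left:  r(q ⊕ k ⊕ r(q, q) ⊕ t(k) ⊕ k, k ⊕ q)
  Work inside:  q ⊕ k ⊕ r(q, q) ⊕ t(k) ⊕ k
  Drop duplicates:  drop duplicate k
  Order the arguments:  k ⊕ q ⊕ r(q, q) ⊕ t(k)
  Rebuild:  r(k ⊕ q ⊕ r(q, q) ⊕ t(k), k ⊕ q)
Right:  r((q ⊕ t(k)) ⊕ (k ⊕ r(q, q)), q ⊕ k)
  Work inside:  (q ⊕ t(k)) ⊕ (k ⊕ r(q, q))
  Flatten:  q ⊕ t(k) ⊕ k ⊕ r(q, q)
  Order the arguments:  k ⊕ q ⊕ r(q, q) ⊕ t(k)
  Put back:  r(k ⊕ q ⊕ r(q, q) ⊕ t(k), k ⊕ q)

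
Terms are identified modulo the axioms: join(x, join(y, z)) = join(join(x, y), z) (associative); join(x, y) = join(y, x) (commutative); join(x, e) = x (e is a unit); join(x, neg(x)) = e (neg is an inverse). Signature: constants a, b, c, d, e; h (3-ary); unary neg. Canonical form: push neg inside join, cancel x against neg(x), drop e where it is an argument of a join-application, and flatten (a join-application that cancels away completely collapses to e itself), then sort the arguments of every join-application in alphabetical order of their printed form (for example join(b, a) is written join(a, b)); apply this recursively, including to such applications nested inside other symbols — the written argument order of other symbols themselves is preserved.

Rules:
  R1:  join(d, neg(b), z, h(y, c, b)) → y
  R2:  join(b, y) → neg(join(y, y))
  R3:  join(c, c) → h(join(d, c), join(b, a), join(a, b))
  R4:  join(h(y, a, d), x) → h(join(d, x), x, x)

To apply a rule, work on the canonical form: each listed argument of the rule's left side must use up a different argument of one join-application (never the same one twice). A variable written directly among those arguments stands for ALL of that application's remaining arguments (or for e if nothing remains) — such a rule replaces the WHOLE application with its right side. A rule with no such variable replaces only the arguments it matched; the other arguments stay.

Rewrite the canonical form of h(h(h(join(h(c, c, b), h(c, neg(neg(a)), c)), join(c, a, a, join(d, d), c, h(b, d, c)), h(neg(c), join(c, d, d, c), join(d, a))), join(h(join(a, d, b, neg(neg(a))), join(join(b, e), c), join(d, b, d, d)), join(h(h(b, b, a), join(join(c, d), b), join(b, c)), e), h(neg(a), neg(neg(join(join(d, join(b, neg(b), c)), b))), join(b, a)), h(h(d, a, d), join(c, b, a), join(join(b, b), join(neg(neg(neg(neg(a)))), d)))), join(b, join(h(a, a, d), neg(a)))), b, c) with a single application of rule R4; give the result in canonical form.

Answer: h(h(h(join(h(c, a, c), h(c, c, b)), join(a, a, c, c, d, d, h(b, d, c)), h(neg(c), join(c, c, d, d), join(a, d))), join(h(h(b, b, a), join(b, c, d), join(b, c)), h(h(d, a, d), join(a, b, c), join(a, b, b, d)), h(join(a, a, b, d), join(b, c), join(b, d, d, d)), h(neg(a), join(b, c, d), join(a, b))), h(join(b, d, neg(a)), join(b, neg(a)), join(b, neg(a)))), b, c)

Derivation:
Canonical form:  h(h(h(join(h(c, a, c), h(c, c, b)), join(a, a, c, c, d, d, h(b, d, c)), h(neg(c), join(c, c, d, d), join(a, d))), join(h(h(b, b, a), join(b, c, d), join(b, c)), h(h(d, a, d), join(a, b, c), join(a, b, b, d)), h(join(a, a, b, d), join(b, c), join(b, d, d, d)), h(neg(a), join(b, c, d), join(a, b))), join(b, h(a, a, d), neg(a))), b, c)
R4 matches:  uses h(a, a, d);  x := join(b, neg(a)), y := a
Every leftover argument binds to the variable; the entire application is replaced.
New term:  h(h(h(join(h(c, a, c), h(c, c, b)), join(a, a, c, c, d, d, h(b, d, c)), h(neg(c), join(c, c, d, d), join(a, d))), join(h(h(b, b, a), join(b, c, d), join(b, c)), h(h(d, a, d), join(a, b, c), join(a, b, b, d)), h(join(a, a, b, d), join(b, c), join(b, d, d, d)), h(neg(a), join(b, c, d), join(a, b))), h(join(b, d, neg(a)), join(b, neg(a)), join(b, neg(a)))), b, c)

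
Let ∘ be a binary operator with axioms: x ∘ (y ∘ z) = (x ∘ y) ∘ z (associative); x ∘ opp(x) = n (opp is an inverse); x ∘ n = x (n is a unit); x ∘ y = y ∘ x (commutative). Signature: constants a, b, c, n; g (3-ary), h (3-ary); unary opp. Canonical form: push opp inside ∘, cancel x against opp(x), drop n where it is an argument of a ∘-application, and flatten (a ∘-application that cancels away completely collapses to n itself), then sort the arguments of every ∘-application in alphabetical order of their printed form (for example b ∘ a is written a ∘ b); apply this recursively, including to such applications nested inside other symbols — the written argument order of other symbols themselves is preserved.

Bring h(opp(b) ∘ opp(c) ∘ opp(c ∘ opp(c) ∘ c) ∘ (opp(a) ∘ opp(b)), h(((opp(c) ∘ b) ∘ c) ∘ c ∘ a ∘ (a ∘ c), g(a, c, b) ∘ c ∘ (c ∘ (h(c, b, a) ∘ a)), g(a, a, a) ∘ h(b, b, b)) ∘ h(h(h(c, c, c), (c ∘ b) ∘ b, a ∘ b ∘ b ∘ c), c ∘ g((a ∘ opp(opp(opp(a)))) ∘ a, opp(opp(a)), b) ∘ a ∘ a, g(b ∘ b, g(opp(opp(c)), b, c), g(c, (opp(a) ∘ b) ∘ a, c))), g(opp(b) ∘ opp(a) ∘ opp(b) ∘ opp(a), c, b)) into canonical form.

Descend into:  h(((opp(c) ∘ b) ∘ c) ∘ c ∘ a ∘ (a ∘ c), g(a, c, b) ∘ c ∘ (c ∘ (h(c, b, a) ∘ a)), g(a, a, a) ∘ h(b, b, b)) ∘ h(h(h(c, c, c), (c ∘ b) ∘ b, a ∘ b ∘ b ∘ c), c ∘ g((a ∘ opp(opp(opp(a)))) ∘ a, opp(opp(a)), b) ∘ a ∘ a, g(b ∘ b, g(opp(opp(c)), b, c), g(c, (opp(a) ∘ b) ∘ a, c)))
Push opp inside:  distribute opp over ∘ and collapse double opp
Combine occurrences:  h(a ∘ a ∘ b ∘ c ∘ c, a ∘ c ∘ c ∘ g(a, c, b) ∘ h(c, b, a), g(a, a, a) ∘ h(b, b, b)) ∘ h(h(h(c, c, c), b ∘ b ∘ c, a ∘ b ∘ b ∘ c), a ∘ a ∘ c ∘ g(a, a, b), g(b ∘ b, g(c, b, c), g(c, b, c)))
Reassemble:  h(opp(a) ∘ opp(b) ∘ opp(b) ∘ opp(c) ∘ opp(c), h(a ∘ a ∘ b ∘ c ∘ c, a ∘ c ∘ c ∘ g(a, c, b) ∘ h(c, b, a), g(a, a, a) ∘ h(b, b, b)) ∘ h(h(h(c, c, c), b ∘ b ∘ c, a ∘ b ∘ b ∘ c), a ∘ a ∘ c ∘ g(a, a, b), g(b ∘ b, g(c, b, c), g(c, b, c))), g(opp(a) ∘ opp(a) ∘ opp(b) ∘ opp(b), c, b))

Answer: h(opp(a) ∘ opp(b) ∘ opp(b) ∘ opp(c) ∘ opp(c), h(a ∘ a ∘ b ∘ c ∘ c, a ∘ c ∘ c ∘ g(a, c, b) ∘ h(c, b, a), g(a, a, a) ∘ h(b, b, b)) ∘ h(h(h(c, c, c), b ∘ b ∘ c, a ∘ b ∘ b ∘ c), a ∘ a ∘ c ∘ g(a, a, b), g(b ∘ b, g(c, b, c), g(c, b, c))), g(opp(a) ∘ opp(a) ∘ opp(b) ∘ opp(b), c, b))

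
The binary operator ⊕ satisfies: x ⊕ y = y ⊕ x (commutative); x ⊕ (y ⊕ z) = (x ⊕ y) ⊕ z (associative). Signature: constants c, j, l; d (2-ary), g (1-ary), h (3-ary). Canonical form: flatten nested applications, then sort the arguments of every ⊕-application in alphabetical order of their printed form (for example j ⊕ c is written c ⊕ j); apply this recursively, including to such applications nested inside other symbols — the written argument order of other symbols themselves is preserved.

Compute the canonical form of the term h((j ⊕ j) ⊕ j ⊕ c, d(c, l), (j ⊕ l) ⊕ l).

Work inside:  (j ⊕ j) ⊕ j ⊕ c
Merge nested applications:  j ⊕ j ⊕ j ⊕ c
Sort arguments:  c ⊕ j ⊕ j ⊕ j
Rebuild:  h(c ⊕ j ⊕ j ⊕ j, d(c, l), j ⊕ l ⊕ l)

Answer: h(c ⊕ j ⊕ j ⊕ j, d(c, l), j ⊕ l ⊕ l)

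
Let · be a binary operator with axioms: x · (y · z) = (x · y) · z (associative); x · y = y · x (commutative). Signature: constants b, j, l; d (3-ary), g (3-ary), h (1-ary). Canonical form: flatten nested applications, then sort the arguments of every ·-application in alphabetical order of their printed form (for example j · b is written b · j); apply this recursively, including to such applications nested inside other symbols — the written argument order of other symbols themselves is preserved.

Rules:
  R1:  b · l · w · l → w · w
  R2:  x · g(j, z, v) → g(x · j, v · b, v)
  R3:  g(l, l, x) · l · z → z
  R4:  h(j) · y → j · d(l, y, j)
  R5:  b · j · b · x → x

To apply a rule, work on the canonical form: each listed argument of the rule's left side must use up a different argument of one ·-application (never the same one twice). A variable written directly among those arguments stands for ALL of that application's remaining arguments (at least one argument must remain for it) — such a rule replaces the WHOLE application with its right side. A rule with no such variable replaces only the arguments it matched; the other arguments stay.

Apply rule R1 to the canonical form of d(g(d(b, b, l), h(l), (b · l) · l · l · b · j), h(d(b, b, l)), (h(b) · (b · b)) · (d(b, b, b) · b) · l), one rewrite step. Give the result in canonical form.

Canonical form:  d(g(d(b, b, l), h(l), b · b · j · l · l · l), h(d(b, b, l)), b · b · b · d(b, b, b) · h(b) · l)
Apply R1:  consuming b, l, l;  w := b · j · l
The extension variable absorbs all remaining arguments, so the whole application is rewritten.
Result:  d(g(d(b, b, l), h(l), b · b · j · j · l · l), h(d(b, b, l)), b · b · b · d(b, b, b) · h(b) · l)

Answer: d(g(d(b, b, l), h(l), b · b · j · j · l · l), h(d(b, b, l)), b · b · b · d(b, b, b) · h(b) · l)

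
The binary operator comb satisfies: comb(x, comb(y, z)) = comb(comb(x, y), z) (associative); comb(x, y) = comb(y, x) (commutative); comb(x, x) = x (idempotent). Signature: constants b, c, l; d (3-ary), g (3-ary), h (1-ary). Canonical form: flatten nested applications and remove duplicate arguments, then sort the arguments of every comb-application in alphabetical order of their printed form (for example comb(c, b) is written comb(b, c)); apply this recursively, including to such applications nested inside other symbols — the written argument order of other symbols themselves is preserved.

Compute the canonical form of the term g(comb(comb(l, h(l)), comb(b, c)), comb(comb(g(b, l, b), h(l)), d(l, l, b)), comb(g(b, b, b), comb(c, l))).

Answer: g(comb(b, c, h(l), l), comb(d(l, l, b), g(b, l, b), h(l)), comb(c, g(b, b, b), l))

Derivation:
Work inside:  comb(comb(g(b, l, b), h(l)), d(l, l, b))
Flatten:  comb(g(b, l, b), h(l), d(l, l, b))
Sort:  comb(d(l, l, b), g(b, l, b), h(l))
Reassemble:  g(comb(b, c, h(l), l), comb(d(l, l, b), g(b, l, b), h(l)), comb(c, g(b, b, b), l))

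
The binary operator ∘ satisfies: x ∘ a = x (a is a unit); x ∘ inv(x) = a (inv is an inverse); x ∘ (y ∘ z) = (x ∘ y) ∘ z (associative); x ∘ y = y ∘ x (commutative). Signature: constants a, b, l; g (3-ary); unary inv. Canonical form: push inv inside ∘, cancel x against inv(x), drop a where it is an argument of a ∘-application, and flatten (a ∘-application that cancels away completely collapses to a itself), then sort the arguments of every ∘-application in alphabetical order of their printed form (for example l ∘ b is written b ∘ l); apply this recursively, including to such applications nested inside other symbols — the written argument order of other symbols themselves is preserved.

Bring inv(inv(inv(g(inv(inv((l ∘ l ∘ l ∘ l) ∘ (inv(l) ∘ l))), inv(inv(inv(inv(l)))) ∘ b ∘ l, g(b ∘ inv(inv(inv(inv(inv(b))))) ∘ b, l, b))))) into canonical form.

Push inv inside:  distribute inv over ∘ and collapse double inv
Combine occurrences:  inv(g(l ∘ l ∘ l ∘ l, b ∘ l ∘ l, g(b, l, b)))

Answer: inv(g(l ∘ l ∘ l ∘ l, b ∘ l ∘ l, g(b, l, b)))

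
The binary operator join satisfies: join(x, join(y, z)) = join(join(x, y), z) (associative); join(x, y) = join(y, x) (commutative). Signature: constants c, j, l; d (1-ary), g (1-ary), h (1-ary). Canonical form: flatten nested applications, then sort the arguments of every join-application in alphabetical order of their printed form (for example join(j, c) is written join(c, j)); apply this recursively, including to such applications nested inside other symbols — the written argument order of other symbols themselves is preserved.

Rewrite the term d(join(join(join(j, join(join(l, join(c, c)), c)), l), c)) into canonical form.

Answer: d(join(c, c, c, c, j, l, l))

Derivation:
Work inside:  join(join(join(j, join(join(l, join(c, c)), c)), l), c)
Flatten:  join(j, l, c, c, c, l, c)
Sort:  join(c, c, c, c, j, l, l)
Reassemble:  d(join(c, c, c, c, j, l, l))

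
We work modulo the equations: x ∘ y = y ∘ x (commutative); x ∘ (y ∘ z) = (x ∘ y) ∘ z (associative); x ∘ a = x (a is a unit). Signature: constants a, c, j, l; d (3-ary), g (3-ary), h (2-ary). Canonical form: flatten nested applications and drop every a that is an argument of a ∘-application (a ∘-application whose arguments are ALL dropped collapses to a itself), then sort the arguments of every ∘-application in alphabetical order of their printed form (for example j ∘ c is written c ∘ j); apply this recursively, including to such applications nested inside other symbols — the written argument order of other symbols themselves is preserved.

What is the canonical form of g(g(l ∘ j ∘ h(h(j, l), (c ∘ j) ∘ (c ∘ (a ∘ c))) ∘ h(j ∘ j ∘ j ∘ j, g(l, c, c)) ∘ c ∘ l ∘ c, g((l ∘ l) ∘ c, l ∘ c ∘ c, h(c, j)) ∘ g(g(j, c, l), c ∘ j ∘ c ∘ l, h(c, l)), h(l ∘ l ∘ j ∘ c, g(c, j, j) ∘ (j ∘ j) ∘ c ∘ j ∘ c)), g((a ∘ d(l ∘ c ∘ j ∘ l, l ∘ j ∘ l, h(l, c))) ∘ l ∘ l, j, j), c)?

Descend into:  l ∘ j ∘ h(h(j, l), (c ∘ j) ∘ (c ∘ (a ∘ c))) ∘ h(j ∘ j ∘ j ∘ j, g(l, c, c)) ∘ c ∘ l ∘ c
Canonicalize subterm:  h(h(j, l), (c ∘ j) ∘ (c ∘ (a ∘ c)))  →  h(h(j, l), c ∘ c ∘ c ∘ j)
Order the arguments:  c ∘ c ∘ h(h(j, l), c ∘ c ∘ c ∘ j) ∘ h(j ∘ j ∘ j ∘ j, g(l, c, c)) ∘ j ∘ l ∘ l
Put back:  g(g(c ∘ c ∘ h(h(j, l), c ∘ c ∘ c ∘ j) ∘ h(j ∘ j ∘ j ∘ j, g(l, c, c)) ∘ j ∘ l ∘ l, g(c ∘ l ∘ l, c ∘ c ∘ l, h(c, j)) ∘ g(g(j, c, l), c ∘ c ∘ j ∘ l, h(c, l)), h(c ∘ j ∘ l ∘ l, c ∘ c ∘ g(c, j, j) ∘ j ∘ j ∘ j)), g(d(c ∘ j ∘ l ∘ l, j ∘ l ∘ l, h(l, c)) ∘ l ∘ l, j, j), c)

Answer: g(g(c ∘ c ∘ h(h(j, l), c ∘ c ∘ c ∘ j) ∘ h(j ∘ j ∘ j ∘ j, g(l, c, c)) ∘ j ∘ l ∘ l, g(c ∘ l ∘ l, c ∘ c ∘ l, h(c, j)) ∘ g(g(j, c, l), c ∘ c ∘ j ∘ l, h(c, l)), h(c ∘ j ∘ l ∘ l, c ∘ c ∘ g(c, j, j) ∘ j ∘ j ∘ j)), g(d(c ∘ j ∘ l ∘ l, j ∘ l ∘ l, h(l, c)) ∘ l ∘ l, j, j), c)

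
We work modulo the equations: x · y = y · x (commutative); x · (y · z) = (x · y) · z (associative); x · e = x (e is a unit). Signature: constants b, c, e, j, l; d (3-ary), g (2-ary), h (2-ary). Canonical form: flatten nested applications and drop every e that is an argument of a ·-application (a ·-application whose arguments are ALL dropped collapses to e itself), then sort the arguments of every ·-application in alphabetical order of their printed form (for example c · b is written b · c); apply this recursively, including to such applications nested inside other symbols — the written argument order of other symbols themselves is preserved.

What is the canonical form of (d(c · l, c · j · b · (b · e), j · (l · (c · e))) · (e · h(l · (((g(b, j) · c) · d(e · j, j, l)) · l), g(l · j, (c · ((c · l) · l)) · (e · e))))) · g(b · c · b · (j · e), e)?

Answer: d(c · l, b · b · c · j, c · j · l) · g(b · b · c · j, e) · h(c · d(j, j, l) · g(b, j) · l · l, g(j · l, c · c · l · l))

Derivation:
Merge nested applications:  d(c · l, c · j · b · (b · e), j · (l · (c · e))) · e · h(l · (((g(b, j) · c) · d(e · j, j, l)) · l), g(l · j, (c · ((c · l) · l)) · (e · e))) · g(b · c · b · (j · e), e)
Simplify inside:  d(c · l, c · j · b · (b · e), j · (l · (c · e)))  →  d(c · l, b · b · c · j, c · j · l)
Inside:  h(l · (((g(b, j) · c) · d(e · j, j, l)) · l), g(l · j, (c · ((c · l) · l)) · (e · e)))  →  h(c · d(j, j, l) · g(b, j) · l · l, g(j · l, c · c · l · l))
Canonicalize subterm:  g(b · c · b · (j · e), e)  →  g(b · b · c · j, e)
Units out:  drop e
Sort arguments:  d(c · l, b · b · c · j, c · j · l) · g(b · b · c · j, e) · h(c · d(j, j, l) · g(b, j) · l · l, g(j · l, c · c · l · l))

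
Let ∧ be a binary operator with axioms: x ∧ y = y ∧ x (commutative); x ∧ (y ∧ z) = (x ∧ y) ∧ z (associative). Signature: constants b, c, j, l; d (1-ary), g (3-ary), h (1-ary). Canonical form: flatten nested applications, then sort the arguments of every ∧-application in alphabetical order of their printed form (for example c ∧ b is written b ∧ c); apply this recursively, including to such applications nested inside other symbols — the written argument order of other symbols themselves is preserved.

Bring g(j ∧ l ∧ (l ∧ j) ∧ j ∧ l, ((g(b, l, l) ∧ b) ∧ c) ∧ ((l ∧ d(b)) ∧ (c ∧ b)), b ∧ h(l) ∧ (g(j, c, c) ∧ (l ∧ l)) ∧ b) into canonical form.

Answer: g(j ∧ j ∧ j ∧ l ∧ l ∧ l, b ∧ b ∧ c ∧ c ∧ d(b) ∧ g(b, l, l) ∧ l, b ∧ b ∧ g(j, c, c) ∧ h(l) ∧ l ∧ l)

Derivation:
Work inside:  ((g(b, l, l) ∧ b) ∧ c) ∧ ((l ∧ d(b)) ∧ (c ∧ b))
Un-nest:  g(b, l, l) ∧ b ∧ c ∧ l ∧ d(b) ∧ c ∧ b
Order the arguments:  b ∧ b ∧ c ∧ c ∧ d(b) ∧ g(b, l, l) ∧ l
Put back:  g(j ∧ j ∧ j ∧ l ∧ l ∧ l, b ∧ b ∧ c ∧ c ∧ d(b) ∧ g(b, l, l) ∧ l, b ∧ b ∧ g(j, c, c) ∧ h(l) ∧ l ∧ l)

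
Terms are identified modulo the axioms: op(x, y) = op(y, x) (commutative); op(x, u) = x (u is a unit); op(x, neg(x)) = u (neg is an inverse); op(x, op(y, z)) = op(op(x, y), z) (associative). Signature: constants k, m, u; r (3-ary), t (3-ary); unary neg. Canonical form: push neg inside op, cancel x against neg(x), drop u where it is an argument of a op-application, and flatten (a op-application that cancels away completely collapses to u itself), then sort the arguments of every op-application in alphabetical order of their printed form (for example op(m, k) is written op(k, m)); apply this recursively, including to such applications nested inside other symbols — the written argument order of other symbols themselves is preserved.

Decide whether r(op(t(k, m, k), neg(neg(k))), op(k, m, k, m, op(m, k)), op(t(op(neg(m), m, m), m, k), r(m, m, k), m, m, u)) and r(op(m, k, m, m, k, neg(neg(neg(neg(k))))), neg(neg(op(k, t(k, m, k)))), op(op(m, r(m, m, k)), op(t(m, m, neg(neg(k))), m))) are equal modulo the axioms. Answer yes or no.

Left:  r(op(t(k, m, k), neg(neg(k))), op(k, m, k, m, op(m, k)), op(t(op(neg(m), m, m), m, k), r(m, m, k), m, m, u))
  Descend into:  op(t(op(neg(m), m, m), m, k), r(m, m, k), m, m, u)
  Collect terms:  op(t(m, m, k), r(m, m, k), m, m)
  Sort:  op(m, m, r(m, m, k), t(m, m, k))
  Reassemble:  r(op(k, t(k, m, k)), op(k, k, k, m, m, m), op(m, m, r(m, m, k), t(m, m, k)))
Right:  r(op(m, k, m, m, k, neg(neg(neg(neg(k))))), neg(neg(op(k, t(k, m, k)))), op(op(m, r(m, m, k)), op(t(m, m, neg(neg(k))), m)))
  Descend into:  op(op(m, r(m, m, k)), op(t(m, m, neg(neg(k))), m))
  Push neg inside:  distribute neg over op and collapse double neg
  Collect:  op(m, m, r(m, m, k), t(m, m, k))
  Reassemble:  r(op(k, k, k, m, m, m), op(k, t(k, m, k)), op(m, m, r(m, m, k), t(m, m, k)))

Answer: no — r(op(k, t(k, m, k)), op(k, k, k, m, m, m), op(m, m, r(m, m, k), t(m, m, k))) vs r(op(k, k, k, m, m, m), op(k, t(k, m, k)), op(m, m, r(m, m, k), t(m, m, k)))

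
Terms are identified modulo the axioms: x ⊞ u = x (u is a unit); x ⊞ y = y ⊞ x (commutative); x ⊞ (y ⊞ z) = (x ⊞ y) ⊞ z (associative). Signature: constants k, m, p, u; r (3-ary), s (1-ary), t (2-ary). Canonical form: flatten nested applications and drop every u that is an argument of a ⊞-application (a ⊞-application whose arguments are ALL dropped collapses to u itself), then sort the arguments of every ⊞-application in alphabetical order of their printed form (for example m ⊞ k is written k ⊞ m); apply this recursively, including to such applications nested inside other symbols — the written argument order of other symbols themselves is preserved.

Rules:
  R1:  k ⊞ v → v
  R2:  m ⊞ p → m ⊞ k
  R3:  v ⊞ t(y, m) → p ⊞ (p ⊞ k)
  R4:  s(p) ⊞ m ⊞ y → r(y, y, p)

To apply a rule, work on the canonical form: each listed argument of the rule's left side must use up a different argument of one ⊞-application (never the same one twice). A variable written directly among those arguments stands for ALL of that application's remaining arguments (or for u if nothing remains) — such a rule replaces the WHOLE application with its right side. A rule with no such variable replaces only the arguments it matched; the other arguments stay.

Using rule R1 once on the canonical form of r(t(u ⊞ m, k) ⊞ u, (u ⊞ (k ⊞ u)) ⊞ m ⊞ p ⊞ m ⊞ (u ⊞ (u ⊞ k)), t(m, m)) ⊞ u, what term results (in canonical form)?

Answer: r(t(m, k), k ⊞ m ⊞ m ⊞ p, t(m, m))

Derivation:
Canonical form:  r(t(m, k), k ⊞ k ⊞ m ⊞ m ⊞ p, t(m, m))
Match R1:  consume k;  v := k ⊞ m ⊞ m ⊞ p
The extension variable absorbs all remaining arguments, so the whole application is rewritten.
New term:  r(t(m, k), k ⊞ m ⊞ m ⊞ p, t(m, m))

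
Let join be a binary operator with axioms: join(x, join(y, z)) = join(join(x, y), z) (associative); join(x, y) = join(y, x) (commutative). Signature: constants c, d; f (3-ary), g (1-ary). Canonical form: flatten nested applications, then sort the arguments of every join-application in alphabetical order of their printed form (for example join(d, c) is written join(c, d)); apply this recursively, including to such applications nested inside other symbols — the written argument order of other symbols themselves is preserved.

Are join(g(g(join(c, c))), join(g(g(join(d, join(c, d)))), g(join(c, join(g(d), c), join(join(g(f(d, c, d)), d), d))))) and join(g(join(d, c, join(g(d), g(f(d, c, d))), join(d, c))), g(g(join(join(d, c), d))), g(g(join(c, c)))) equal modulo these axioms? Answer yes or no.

Left:  join(g(g(join(c, c))), join(g(g(join(d, join(c, d)))), g(join(c, join(g(d), c), join(join(g(f(d, c, d)), d), d)))))
  Un-nest:  join(g(g(join(c, c))), g(g(join(d, join(c, d)))), g(join(c, join(g(d), c), join(join(g(f(d, c, d)), d), d))))
  Simplify inside:  g(g(join(d, join(c, d))))  →  g(g(join(c, d, d)))
  Simplify inside:  g(join(c, join(g(d), c), join(join(g(f(d, c, d)), d), d)))  →  g(join(c, c, d, d, g(d), g(f(d, c, d))))
  Order the arguments:  join(g(g(join(c, c))), g(g(join(c, d, d))), g(join(c, c, d, d, g(d), g(f(d, c, d)))))
Right:  join(g(join(d, c, join(g(d), g(f(d, c, d))), join(d, c))), g(g(join(join(d, c), d))), g(g(join(c, c))))
  Inside:  g(join(d, c, join(g(d), g(f(d, c, d))), join(d, c)))  →  g(join(c, c, d, d, g(d), g(f(d, c, d))))
  Canonicalize subterm:  g(g(join(join(d, c), d)))  →  g(g(join(c, d, d)))
  Sort:  join(g(g(join(c, c))), g(g(join(c, d, d))), g(join(c, c, d, d, g(d), g(f(d, c, d)))))

Answer: yes — both canonical forms are join(g(g(join(c, c))), g(g(join(c, d, d))), g(join(c, c, d, d, g(d), g(f(d, c, d)))))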